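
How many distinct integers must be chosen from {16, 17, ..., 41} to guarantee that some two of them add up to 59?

Two chosen integers sum to 59 exactly when both halves of some pair {x, 59−x} with 18 ≤ x ≤ 59−x ≤ 41 are chosen — 12 such pairs.
The remaining 2 elements (those with no distinct partner in range) can never complete a 59-sum, so the worst case takes all of them and one from each pair: 2 + 12 = 14.
Pigeonhole: the 15th integer has to be the second member of some pair, so 14 + 1 = 15.

15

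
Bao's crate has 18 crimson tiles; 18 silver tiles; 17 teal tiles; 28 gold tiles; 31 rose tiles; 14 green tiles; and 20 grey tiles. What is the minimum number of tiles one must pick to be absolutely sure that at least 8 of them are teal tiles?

In the worst case for collecting teal tiles, every non-teal tile comes out first.
There are 18 + 18 + 28 + 31 + 14 + 20 = 129 non-teal tiles altogether.
After those, each further tile must be teal, so 129 + 8 = 137 draws guarantee 8 teal tiles.

137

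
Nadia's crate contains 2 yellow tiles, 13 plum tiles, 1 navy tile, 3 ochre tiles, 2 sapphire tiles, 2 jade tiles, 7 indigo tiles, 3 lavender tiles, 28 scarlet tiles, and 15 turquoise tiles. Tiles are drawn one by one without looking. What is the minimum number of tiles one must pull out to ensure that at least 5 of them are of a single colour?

30

An adversary could hand out at most 4 tiles per colour (6 colours run out sooner): 2 + 4 + 1 + 3 + 2 + 2 + 4 + 3 + 4 + 4 = 29 tiles and still no colour has 5.
Pigeonhole: one more tile lands in a colour already at 4, so 30 draws are enough and 29 are not.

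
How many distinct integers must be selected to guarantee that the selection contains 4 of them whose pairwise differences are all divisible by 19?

58

Integers whose pairwise differences are multiples of 19 are exactly those sharing a remainder mod 19. By pigeonhole, the 19 residue classes mod 19 are the pigeonholes.
With 57 integers one could put 3 in each residue class and have no class reach 4.
The 58th integer pushes some class to 4, so 19·3 + 1 = 58.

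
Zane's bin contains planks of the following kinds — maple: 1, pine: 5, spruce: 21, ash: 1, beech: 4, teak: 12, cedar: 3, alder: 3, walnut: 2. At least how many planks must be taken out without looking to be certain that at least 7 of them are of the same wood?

An adversary could hand out at most 6 planks per wood (7 woods run out sooner): 1 + 5 + 6 + 1 + 4 + 6 + 3 + 3 + 2 = 31 planks and still no wood has 7.
One more plank lands in a wood already at 6, so 32 draws are enough and 31 are not.

32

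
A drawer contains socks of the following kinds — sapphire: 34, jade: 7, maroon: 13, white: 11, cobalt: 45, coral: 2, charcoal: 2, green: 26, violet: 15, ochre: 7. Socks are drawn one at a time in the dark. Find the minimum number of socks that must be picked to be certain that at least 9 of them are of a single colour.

By the pigeonhole principle, put each drawn sock into a box by colour. The largest draw with every box below 9 takes min(count, 8) from each colour; colours with fewer than 8 contribute all they have.
Σ min(cᵢ, 8) = 8 + 7 + 8 + 8 + 8 + 2 + 2 + 8 + 8 + 7 = 66.
Draw number 66 + 1 = 67 must push one box to 9.

67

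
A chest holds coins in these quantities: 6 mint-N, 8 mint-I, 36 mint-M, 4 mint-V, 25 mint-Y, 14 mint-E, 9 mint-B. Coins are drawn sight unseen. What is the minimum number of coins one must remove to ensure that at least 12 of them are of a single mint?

Put each drawn coin into a box by mint. The largest draw with every box below 12 takes min(count, 11) from each mint; mints with fewer than 11 contribute all they have.
Σ min(cᵢ, 11) = 6 + 8 + 11 + 4 + 11 + 11 + 9 = 60.
Draw number 60 + 1 = 61 must push one box to 12.

61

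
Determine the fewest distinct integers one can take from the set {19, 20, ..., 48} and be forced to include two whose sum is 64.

Group the elements by complementary pair {x, 64−x}: {19,45}, {20,44}, {21,43}, …, giving 13 two-element pairs, the single value 32 (it cannot pair with itself since the integers are distinct), and 3 integers whose partner 64−x falls outside [19,48].
By pigeonhole, treating each of those 17 groups as a pigeonhole, one can pick one integer per group — 17 integers — with no two summing to 64.
The 18th integer lands in an occupied pair, forcing a sum of 64.

18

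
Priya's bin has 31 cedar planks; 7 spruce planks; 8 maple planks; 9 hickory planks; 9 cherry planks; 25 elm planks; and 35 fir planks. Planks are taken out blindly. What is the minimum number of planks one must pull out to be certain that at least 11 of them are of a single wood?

64

Put each drawn plank into a box by wood. The largest draw with every box below 11 takes min(count, 10) from each wood; woods with fewer than 10 contribute all they have.
Σ min(cᵢ, 10) = 10 + 7 + 8 + 9 + 9 + 10 + 10 = 63.
Draw number 63 + 1 = 64 must push one box to 11.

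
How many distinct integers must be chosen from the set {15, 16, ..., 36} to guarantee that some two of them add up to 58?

16

Two chosen integers sum to 58 exactly when both halves of some pair {x, 58−x} with 22 ≤ x ≤ 58−x ≤ 36 are chosen — 7 such pairs.
The remaining 8 elements (those with no distinct partner in range) can never complete a 58-sum, so the worst case takes all of them and one from each pair: 8 + 7 = 15.
Pigeonhole: the 16th integer has to be the second member of some pair, so 15 + 1 = 16.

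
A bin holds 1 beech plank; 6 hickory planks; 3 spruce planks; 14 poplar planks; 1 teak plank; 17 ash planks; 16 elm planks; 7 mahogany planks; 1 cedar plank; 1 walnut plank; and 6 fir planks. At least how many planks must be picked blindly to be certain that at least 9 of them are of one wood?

51

An adversary could hand out at most 8 planks per wood (8 woods run out sooner): 1 + 6 + 3 + 8 + 1 + 8 + 8 + 7 + 1 + 1 + 6 = 50 planks and still no wood has 9.
One more plank lands in a wood already at 8, so 51 draws are enough and 50 are not.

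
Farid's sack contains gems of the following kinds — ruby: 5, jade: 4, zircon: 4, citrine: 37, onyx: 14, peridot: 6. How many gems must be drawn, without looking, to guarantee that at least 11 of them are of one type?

40

An adversary could hand out at most 10 gems per type (4 types run out sooner): 5 + 4 + 4 + 10 + 10 + 6 = 39 gems and still no type has 11.
One more gem lands in a type already at 10, so 40 draws are enough and 39 are not.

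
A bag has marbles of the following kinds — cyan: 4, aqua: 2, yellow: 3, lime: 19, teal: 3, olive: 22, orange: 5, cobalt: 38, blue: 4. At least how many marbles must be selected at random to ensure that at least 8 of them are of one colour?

43

The 9 colours are the holes; the marbles drawn are the pigeons.
To avoid 8 of any one colour, the worst case takes at most 7 of each colour, or every marble of a colour that has fewer than 7.
That gives 4 + 2 + 3 + 7 + 3 + 7 + 5 + 7 + 4 = 42 marbles with no colour reaching 8.
The next marble forces some colour to 8, so 42 + 1 = 43.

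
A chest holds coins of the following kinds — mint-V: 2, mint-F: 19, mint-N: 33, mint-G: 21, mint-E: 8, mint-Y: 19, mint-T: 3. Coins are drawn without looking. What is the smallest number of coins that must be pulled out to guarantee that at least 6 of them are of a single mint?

31

An adversary could hand out at most 5 coins per mint (mint-V, mint-T run out sooner): 2 + 5 + 5 + 5 + 5 + 5 + 3 = 30 coins and still no mint has 6.
One more coin lands in a mint already at 5, so 31 draws are enough and 30 are not.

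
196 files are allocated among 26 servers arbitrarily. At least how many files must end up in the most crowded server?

8

The 26 servers are the holes and the 196 files are the pigeons.
If every server held at most 7 files, the total would be at most 26 × 7 = 182, which is less than 196.
So some server holds at least ⌈196/26⌉ = 8 files.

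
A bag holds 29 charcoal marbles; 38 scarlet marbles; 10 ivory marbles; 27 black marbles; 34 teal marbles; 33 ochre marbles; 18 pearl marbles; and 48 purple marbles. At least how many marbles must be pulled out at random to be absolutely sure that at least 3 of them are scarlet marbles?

In the worst case for collecting scarlet marbles, every non-scarlet marble comes out first.
There are 29 + 10 + 27 + 34 + 33 + 18 + 48 = 199 non-scarlet marbles altogether.
After those, each further marble must be scarlet, so 199 + 3 = 202 draws guarantee 3 scarlet marbles.

202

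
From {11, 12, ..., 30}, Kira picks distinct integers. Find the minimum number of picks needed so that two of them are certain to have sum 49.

15

A set avoiding the sum 49 can contain at most one of each pair {x, 49−x}, plus the 8 elements whose complement lies outside the range.
The integers 11, …, 24 (14 of them) are such a set: any two sum to at least 11+12 = 23 and at most 23+24 = 47 < 49.
By the pigeonhole principle, any 15th integer completes one of the 6 pairs, so 15 choices force a sum of 49.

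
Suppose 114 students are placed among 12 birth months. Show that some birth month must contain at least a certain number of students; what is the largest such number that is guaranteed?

10

By the pigeonhole principle, the 12 birth months are the holes and the 114 students are the pigeons.
If every birth month held at most 9 students, the total would be at most 12 × 9 = 108, which is less than 114.
So some birth month holds at least ⌈114/12⌉ = 10 students.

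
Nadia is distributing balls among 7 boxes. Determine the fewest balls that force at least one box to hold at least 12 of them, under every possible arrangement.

With 77 balls one could put exactly 11 in each of the 7 boxes, and no box would reach 12.
One more ball must land in a box that already has 11, giving it 12.
So 7 × 11 + 1 = 78 balls are required.

78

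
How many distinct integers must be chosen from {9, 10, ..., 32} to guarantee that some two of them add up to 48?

17

Two chosen integers sum to 48 exactly when both halves of some pair {x, 48−x} with 16 ≤ x ≤ 48−x ≤ 32 are chosen — 8 such pairs.
The remaining 8 elements (those with no distinct partner in range) can never complete a 48-sum, so the worst case takes all of them and one from each pair: 8 + 8 = 16.
The 17th integer has to be the second member of some pair, so 16 + 1 = 17.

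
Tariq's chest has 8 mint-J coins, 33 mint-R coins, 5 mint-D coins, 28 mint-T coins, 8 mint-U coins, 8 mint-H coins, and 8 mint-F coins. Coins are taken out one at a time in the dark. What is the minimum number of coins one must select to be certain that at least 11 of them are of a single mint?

By pigeonhole, put each drawn coin into a box by mint. The largest draw with every box below 11 takes min(count, 10) from each mint; mints with fewer than 10 contribute all they have.
Σ min(cᵢ, 10) = 8 + 10 + 5 + 10 + 8 + 8 + 8 = 57.
Draw number 57 + 1 = 58 must push one box to 11.

58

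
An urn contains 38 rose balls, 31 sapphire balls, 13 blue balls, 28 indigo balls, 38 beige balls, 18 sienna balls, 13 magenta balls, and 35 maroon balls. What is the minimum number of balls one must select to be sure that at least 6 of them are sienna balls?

202

In the worst case for collecting sienna balls, every non-sienna ball comes out first.
There are 38 + 31 + 13 + 28 + 38 + 13 + 35 = 196 non-sienna balls altogether.
After those, each further ball must be sienna, so 196 + 6 = 202 draws guarantee 6 sienna balls.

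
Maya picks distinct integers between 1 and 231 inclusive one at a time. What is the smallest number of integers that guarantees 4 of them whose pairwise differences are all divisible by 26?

79

Integers whose pairwise differences are multiples of 26 are exactly those sharing a remainder mod 26. Pigeonhole: the 26 residue classes mod 26 are the pigeonholes.
With 78 integers one could put 3 in each residue class and have no class reach 4.
The 79th integer pushes some class to 4, so 26·3 + 1 = 79.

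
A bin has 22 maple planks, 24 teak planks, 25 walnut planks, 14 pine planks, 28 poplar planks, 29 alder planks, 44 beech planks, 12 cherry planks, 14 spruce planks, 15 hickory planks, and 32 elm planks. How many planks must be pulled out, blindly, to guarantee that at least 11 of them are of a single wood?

An adversary could hand out at most 10 planks per wood: 10 + 10 + 10 + 10 + 10 + 10 + 10 + 10 + 10 + 10 + 10 = 110 planks and still no wood has 11.
One more plank lands in a wood already at 10, so 111 draws are enough and 110 are not.

111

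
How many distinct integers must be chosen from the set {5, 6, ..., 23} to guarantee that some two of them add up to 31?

12

Two chosen integers sum to 31 exactly when both halves of some pair {x, 31−x} with 8 ≤ x ≤ 31−x ≤ 23 are chosen — 8 such pairs.
The remaining 3 elements (those with no distinct partner in range) can never complete a 31-sum, so the worst case takes all of them and one from each pair: 3 + 8 = 11.
By pigeonhole, the 12th integer has to be the second member of some pair, so 11 + 1 = 12.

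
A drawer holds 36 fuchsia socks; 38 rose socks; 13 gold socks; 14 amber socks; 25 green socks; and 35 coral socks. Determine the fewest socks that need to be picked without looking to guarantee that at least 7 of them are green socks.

In the worst case for collecting green socks, every non-green sock comes out first.
There are 36 + 38 + 13 + 14 + 35 = 136 non-green socks altogether.
After those, each further sock must be green, so 136 + 7 = 143 draws guarantee 7 green socks.

143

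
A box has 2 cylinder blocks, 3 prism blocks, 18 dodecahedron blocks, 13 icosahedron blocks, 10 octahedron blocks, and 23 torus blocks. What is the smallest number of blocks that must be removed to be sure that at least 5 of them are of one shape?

Put each drawn block into a box by shape. The largest draw with every box below 5 takes min(count, 4) from each shape; shapes with fewer than 4 contribute all they have.
Σ min(cᵢ, 4) = 2 + 3 + 4 + 4 + 4 + 4 = 21.
Draw number 21 + 1 = 22 must push one box to 5.

22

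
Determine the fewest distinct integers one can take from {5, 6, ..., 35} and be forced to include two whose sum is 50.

A set avoiding the sum 50 can contain at most one of each pair {x, 50−x}, plus the 11 elements whose complement lies outside the range or equal to its own complement.
The integers 5, …, 25 (21 of them) are such a set: any two sum to at least 5+6 = 11 and at most 24+25 = 49 < 50.
Any 22nd integer completes one of the 10 pairs, so 22 choices force a sum of 50.

22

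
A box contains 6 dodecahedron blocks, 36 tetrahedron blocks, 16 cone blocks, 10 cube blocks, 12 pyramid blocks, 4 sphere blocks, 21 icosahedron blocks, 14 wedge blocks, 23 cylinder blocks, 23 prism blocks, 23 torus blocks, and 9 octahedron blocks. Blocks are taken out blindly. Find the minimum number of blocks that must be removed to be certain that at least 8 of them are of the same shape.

81

An adversary could hand out at most 7 blocks per shape (dodecahedron, sphere run out sooner): 6 + 7 + 7 + 7 + 7 + 4 + 7 + 7 + 7 + 7 + 7 + 7 = 80 blocks and still no shape has 8.
Pigeonhole: one more block lands in a shape already at 7, so 81 draws are enough and 80 are not.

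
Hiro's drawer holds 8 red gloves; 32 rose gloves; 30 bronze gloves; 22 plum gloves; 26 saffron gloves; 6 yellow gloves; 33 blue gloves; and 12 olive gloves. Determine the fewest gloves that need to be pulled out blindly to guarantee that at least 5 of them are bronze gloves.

In the worst case for collecting bronze gloves, every non-bronze glove comes out first.
There are 8 + 32 + 22 + 26 + 6 + 33 + 12 = 139 non-bronze gloves altogether.
After those, each further glove must be bronze, so 139 + 5 = 144 draws guarantee 5 bronze gloves.

144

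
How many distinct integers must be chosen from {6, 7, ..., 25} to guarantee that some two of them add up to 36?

14

A set avoiding the sum 36 can contain at most one of each pair {x, 36−x}, plus the 6 elements whose complement lies outside the range or equal to its own complement.
The integers 6, …, 18 (13 of them) are such a set: any two sum to at least 6+7 = 13 and at most 17+18 = 35 < 36.
By the pigeonhole principle, any 14th integer completes one of the 7 pairs, so 14 choices force a sum of 36.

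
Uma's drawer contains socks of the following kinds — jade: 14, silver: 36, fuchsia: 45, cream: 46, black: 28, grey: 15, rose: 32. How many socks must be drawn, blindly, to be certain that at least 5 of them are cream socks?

175

In the worst case for collecting cream socks, every non-cream sock comes out first.
There are 14 + 36 + 45 + 28 + 15 + 32 = 170 non-cream socks altogether.
After those, each further sock must be cream, so 170 + 5 = 175 draws guarantee 5 cream socks.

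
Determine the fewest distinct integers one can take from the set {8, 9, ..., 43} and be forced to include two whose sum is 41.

Two chosen integers sum to 41 exactly when both halves of some pair {x, 41−x} with 8 ≤ x ≤ 41−x ≤ 33 are chosen — 13 such pairs.
The remaining 10 elements (those with no distinct partner in range) can never complete a 41-sum, so the worst case takes all of them and one from each pair: 10 + 13 = 23.
The 24th integer has to be the second member of some pair, so 23 + 1 = 24.

24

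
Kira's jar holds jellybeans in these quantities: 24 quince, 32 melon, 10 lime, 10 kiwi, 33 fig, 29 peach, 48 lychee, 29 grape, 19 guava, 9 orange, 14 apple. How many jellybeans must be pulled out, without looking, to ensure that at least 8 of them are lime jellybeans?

255

In the worst case for collecting lime jellybeans, every non-lime jellybean comes out first.
There are 24 + 32 + 10 + 33 + 29 + 48 + 29 + 19 + 9 + 14 = 247 non-lime jellybeans altogether.
After those, each further jellybean must be lime, so 247 + 8 = 255 draws guarantee 8 lime jellybeans.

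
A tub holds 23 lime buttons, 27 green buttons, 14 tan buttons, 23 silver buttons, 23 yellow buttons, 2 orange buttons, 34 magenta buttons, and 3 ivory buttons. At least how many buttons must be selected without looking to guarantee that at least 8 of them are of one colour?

48

By the pigeonhole principle, the 8 colours are the holes; the buttons drawn are the pigeons.
To avoid 8 of any one colour, the worst case takes at most 7 of each colour, or every button of a colour that has fewer than 7.
That gives 7 + 7 + 7 + 7 + 7 + 2 + 7 + 3 = 47 buttons with no colour reaching 8.
The next button forces some colour to 8, so 47 + 1 = 48.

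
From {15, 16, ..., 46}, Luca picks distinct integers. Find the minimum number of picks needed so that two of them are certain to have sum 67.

A set avoiding the sum 67 can contain at most one of each pair {x, 67−x}, plus the 6 elements whose complement lies outside the range.
The integers 15, …, 33 (19 of them) are such a set: any two sum to at least 15+16 = 31 and at most 32+33 = 65 < 67.
Any 20th integer completes one of the 13 pairs, so 20 choices force a sum of 67.

20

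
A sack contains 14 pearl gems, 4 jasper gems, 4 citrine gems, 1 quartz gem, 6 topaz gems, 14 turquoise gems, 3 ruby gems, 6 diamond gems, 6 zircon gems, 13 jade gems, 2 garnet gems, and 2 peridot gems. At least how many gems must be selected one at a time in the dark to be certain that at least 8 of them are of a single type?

56

Put each drawn gem into a box by type. The largest draw with every box below 8 takes min(count, 7) from each type; types with fewer than 7 contribute all they have.
Σ min(cᵢ, 7) = 7 + 4 + 4 + 1 + 6 + 7 + 3 + 6 + 6 + 7 + 2 + 2 = 55.
Draw number 55 + 1 = 56 must push one box to 8.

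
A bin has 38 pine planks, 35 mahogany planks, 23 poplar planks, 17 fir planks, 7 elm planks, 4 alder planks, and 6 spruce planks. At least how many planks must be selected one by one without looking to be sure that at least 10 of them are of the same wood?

54

Put each drawn plank into a box by wood. The largest draw with every box below 10 takes min(count, 9) from each wood; woods with fewer than 9 contribute all they have.
Σ min(cᵢ, 9) = 9 + 9 + 9 + 9 + 7 + 4 + 6 = 53.
Draw number 53 + 1 = 54 must push one box to 10.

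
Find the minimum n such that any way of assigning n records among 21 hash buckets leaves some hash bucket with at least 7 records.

127

With 126 records one could put exactly 6 in each of the 21 hash buckets, and no hash bucket would reach 7.
One more record must land in a hash bucket that already has 6, giving it 7.
So 21 × 6 + 1 = 127 records are required.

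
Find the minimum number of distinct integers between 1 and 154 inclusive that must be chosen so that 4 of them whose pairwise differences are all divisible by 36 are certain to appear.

109

Integers whose pairwise differences are multiples of 36 are exactly those sharing a remainder mod 36. By the pigeonhole principle, the 36 residue classes mod 36 are the pigeonholes.
With 108 integers one could put 3 in each residue class and have no class reach 4.
The 109th integer pushes some class to 4, so 36·3 + 1 = 109.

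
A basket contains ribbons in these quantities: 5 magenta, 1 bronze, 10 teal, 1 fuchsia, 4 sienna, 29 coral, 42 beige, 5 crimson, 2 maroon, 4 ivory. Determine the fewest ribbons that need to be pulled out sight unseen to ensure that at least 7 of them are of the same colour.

41

The 10 colours are the holes; the ribbons drawn are the pigeons.
To avoid 7 of any one colour, the worst case takes at most 6 of each colour, or every ribbon of a colour that has fewer than 6.
That gives 5 + 1 + 6 + 1 + 4 + 6 + 6 + 5 + 2 + 4 = 40 ribbons with no colour reaching 7.
The next ribbon forces some colour to 7, so 40 + 1 = 41.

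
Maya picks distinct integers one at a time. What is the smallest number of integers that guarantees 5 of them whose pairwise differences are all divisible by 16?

Integers whose pairwise differences are multiples of 16 are exactly those sharing a remainder mod 16. By pigeonhole, the 16 residue classes mod 16 are the pigeonholes.
With 64 integers one could put 4 in each residue class and have no class reach 5.
The 65th integer pushes some class to 5, so 16·4 + 1 = 65.

65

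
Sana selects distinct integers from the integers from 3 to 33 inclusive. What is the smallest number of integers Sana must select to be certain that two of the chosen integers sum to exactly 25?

22

Group the elements by complementary pair {x, 25−x}: {3,22}, {4,21}, {5,20}, …, giving 10 two-element pairs and 11 integers whose partner 25−x falls outside [3,33].
Treating each of those 21 groups as a pigeonhole, one can pick one integer per group — 21 integers — with no two summing to 25.
The 22nd integer lands in an occupied pair, forcing a sum of 25.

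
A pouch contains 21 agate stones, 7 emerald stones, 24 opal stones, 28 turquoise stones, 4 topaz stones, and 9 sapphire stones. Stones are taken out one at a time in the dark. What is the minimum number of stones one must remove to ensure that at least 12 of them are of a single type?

54

Pigeonhole: the 6 types are the holes; the stones drawn are the pigeons.
To avoid 12 of any one type, the worst case takes at most 11 of each type, or every stone of a type that has fewer than 11.
That gives 11 + 7 + 11 + 11 + 4 + 9 = 53 stones with no type reaching 12.
The next stone forces some type to 12, so 53 + 1 = 54.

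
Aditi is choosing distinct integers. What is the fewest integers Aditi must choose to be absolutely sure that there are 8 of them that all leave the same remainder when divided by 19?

134

The 19 residue classes mod 19 are the pigeonholes.
With 133 integers one could put 7 in each residue class and have no class reach 8.
The 134th integer pushes some class to 8, so 19·7 + 1 = 134.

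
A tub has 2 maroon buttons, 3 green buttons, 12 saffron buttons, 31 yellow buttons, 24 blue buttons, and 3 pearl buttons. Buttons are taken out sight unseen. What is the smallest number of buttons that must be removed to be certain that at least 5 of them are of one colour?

An adversary could hand out at most 4 buttons per colour (maroon, green, pearl run out sooner): 2 + 3 + 4 + 4 + 4 + 3 = 20 buttons and still no colour has 5.
By pigeonhole, one more button lands in a colour already at 4, so 21 draws are enough and 20 are not.

21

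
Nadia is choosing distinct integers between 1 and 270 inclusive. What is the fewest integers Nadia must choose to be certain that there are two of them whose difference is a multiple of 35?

36

Integers whose pairwise differences are multiples of 35 are exactly those sharing a remainder mod 35. By the pigeonhole principle, the 35 residue classes mod 35 are the pigeonholes.
With 35 integers one could put 1 in each residue class and have no class reach 2.
The 36th integer pushes some class to 2, so 35·1 + 1 = 36.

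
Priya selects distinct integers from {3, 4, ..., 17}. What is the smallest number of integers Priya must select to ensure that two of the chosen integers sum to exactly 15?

Two chosen integers sum to 15 exactly when both halves of some pair {x, 15−x} with 3 ≤ x ≤ 15−x ≤ 12 are chosen — 5 such pairs.
The remaining 5 elements (those with no distinct partner in range) can never complete a 15-sum, so the worst case takes all of them and one from each pair: 5 + 5 = 10.
The 11th integer has to be the second member of some pair, so 10 + 1 = 11.

11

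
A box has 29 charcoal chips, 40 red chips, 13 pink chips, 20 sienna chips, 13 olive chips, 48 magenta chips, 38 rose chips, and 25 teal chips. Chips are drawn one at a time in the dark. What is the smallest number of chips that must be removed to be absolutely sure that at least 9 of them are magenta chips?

In the worst case for collecting magenta chips, every non-magenta chip comes out first.
There are 29 + 40 + 13 + 20 + 13 + 38 + 25 = 178 non-magenta chips altogether.
After those, each further chip must be magenta, so 178 + 9 = 187 draws guarantee 9 magenta chips.

187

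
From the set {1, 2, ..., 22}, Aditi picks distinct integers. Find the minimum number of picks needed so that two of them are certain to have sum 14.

17

A set avoiding the sum 14 can contain at most one of each pair {x, 14−x}, plus the 10 elements whose complement lies outside the range or equal to its own complement.
The integers 7, …, 22 (16 of them) are such a set: any two sum to at least 7+8 = 15 > 14.
By the pigeonhole principle, any 17th integer completes one of the 6 pairs, so 17 choices force a sum of 14.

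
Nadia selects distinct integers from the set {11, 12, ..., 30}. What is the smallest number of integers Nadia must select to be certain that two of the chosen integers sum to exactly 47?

14

Group the elements by complementary pair {x, 47−x}: {17,30}, {18,29}, {19,28}, …, giving 7 two-element pairs and 6 integers whose partner 47−x falls outside [11,30].
Treating each of those 13 groups as a pigeonhole, one can pick one integer per group — 13 integers — with no two summing to 47.
The 14th integer lands in an occupied pair, forcing a sum of 47.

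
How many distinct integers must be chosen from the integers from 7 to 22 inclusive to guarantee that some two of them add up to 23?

A set avoiding the sum 23 can contain at most one of each pair {x, 23−x}, plus the 6 elements whose complement lies outside the range.
The integers 12, …, 22 (11 of them) are such a set: any two sum to at least 12+13 = 25 > 23.
Any 12th integer completes one of the 5 pairs, so 12 choices force a sum of 23.

12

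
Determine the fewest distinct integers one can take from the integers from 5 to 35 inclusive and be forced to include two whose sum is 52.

Two chosen integers sum to 52 exactly when both halves of some pair {x, 52−x} with 17 ≤ x ≤ 52−x ≤ 35 are chosen — 9 such pairs.
The remaining 13 elements (those with no distinct partner in range) can never complete a 52-sum, so the worst case takes all of them and one from each pair: 13 + 9 = 22.
Pigeonhole: the 23rd integer has to be the second member of some pair, so 22 + 1 = 23.

23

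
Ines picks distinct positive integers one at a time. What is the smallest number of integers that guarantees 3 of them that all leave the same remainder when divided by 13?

27

By the pigeonhole principle, the 13 residue classes mod 13 are the pigeonholes.
With 26 integers one could put 2 in each residue class and have no class reach 3.
The 27th integer pushes some class to 3, so 13·2 + 1 = 27.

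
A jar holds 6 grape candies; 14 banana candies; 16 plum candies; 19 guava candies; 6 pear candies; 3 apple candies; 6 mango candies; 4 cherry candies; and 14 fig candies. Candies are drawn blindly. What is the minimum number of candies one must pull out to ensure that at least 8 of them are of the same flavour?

54

An adversary could hand out at most 7 candies per flavour (5 flavours run out sooner): 6 + 7 + 7 + 7 + 6 + 3 + 6 + 4 + 7 = 53 candies and still no flavour has 8.
By the pigeonhole principle, one more candy lands in a flavour already at 7, so 54 draws are enough and 53 are not.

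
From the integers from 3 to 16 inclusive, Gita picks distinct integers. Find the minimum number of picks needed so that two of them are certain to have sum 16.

10

Group the elements by complementary pair {x, 16−x}: {3,13}, {4,12}, {5,11}, …, giving 5 two-element pairs; the single value 8 (it cannot pair with itself since the integers are distinct); and 3 integers whose partner 16−x falls outside [3,16].
Pigeonhole: treating each of those 9 groups as a pigeonhole, one can pick one integer per group — 9 integers — with no two summing to 16.
The 10th integer lands in an occupied pair, forcing a sum of 16.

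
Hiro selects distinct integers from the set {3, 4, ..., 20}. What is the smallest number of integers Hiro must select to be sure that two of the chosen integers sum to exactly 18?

13

A set avoiding the sum 18 can contain at most one of each pair {x, 18−x}, plus the 6 elements whose complement lies outside the range or equal to its own complement.
The integers 9, …, 20 (12 of them) are such a set: any two sum to at least 9+10 = 19 > 18.
Any 13th integer completes one of the 6 pairs, so 13 choices force a sum of 18.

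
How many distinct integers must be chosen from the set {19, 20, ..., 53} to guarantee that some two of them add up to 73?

19

Group the elements by complementary pair {x, 73−x}: {20,53}, {21,52}, {22,51}, …, giving 17 two-element pairs and 1 integer whose partner 73−x falls outside [19,53].
Pigeonhole: treating each of those 18 groups as a pigeonhole, one can pick one integer per group — 18 integers — with no two summing to 73.
The 19th integer lands in an occupied pair, forcing a sum of 73.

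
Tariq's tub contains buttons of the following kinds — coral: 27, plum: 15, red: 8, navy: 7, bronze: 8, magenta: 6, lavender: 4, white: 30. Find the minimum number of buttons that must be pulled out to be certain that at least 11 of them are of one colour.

64

By pigeonhole, put each drawn button into a box by colour. The largest draw with every box below 11 takes min(count, 10) from each colour; colours with fewer than 10 contribute all they have.
Σ min(cᵢ, 10) = 10 + 10 + 8 + 7 + 8 + 6 + 4 + 10 = 63.
Draw number 63 + 1 = 64 must push one box to 11.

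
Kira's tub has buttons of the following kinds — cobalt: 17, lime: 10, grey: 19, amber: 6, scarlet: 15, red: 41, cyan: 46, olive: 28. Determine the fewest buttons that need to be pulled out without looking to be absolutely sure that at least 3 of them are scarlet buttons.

In the worst case for collecting scarlet buttons, every non-scarlet button comes out first.
There are 17 + 10 + 19 + 6 + 41 + 46 + 28 = 167 non-scarlet buttons altogether.
After those, each further button must be scarlet, so 167 + 3 = 170 draws guarantee 3 scarlet buttons.

170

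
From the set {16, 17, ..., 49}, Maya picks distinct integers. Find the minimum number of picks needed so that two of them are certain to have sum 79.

A set avoiding the sum 79 can contain at most one of each pair {x, 79−x}, plus the 14 elements whose complement lies outside the range.
The integers 16, …, 39 (24 of them) are such a set: any two sum to at least 16+17 = 33 and at most 38+39 = 77 < 79.
By pigeonhole, any 25th integer completes one of the 10 pairs, so 25 choices force a sum of 79.

25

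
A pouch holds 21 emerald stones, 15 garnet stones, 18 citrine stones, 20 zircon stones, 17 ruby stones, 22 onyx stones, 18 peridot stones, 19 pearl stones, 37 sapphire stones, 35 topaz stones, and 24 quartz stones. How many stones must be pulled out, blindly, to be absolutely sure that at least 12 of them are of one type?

122

Pigeonhole: the 11 types are the holes; the stones drawn are the pigeons.
To avoid 12 of any one type, the worst case takes at most 11 of each type.
That gives 11 + 11 + 11 + 11 + 11 + 11 + 11 + 11 + 11 + 11 + 11 = 121 stones with no type reaching 12.
The next stone forces some type to 12, so 121 + 1 = 122.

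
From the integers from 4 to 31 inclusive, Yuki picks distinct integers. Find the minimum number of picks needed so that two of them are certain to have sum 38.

17

A set avoiding the sum 38 can contain at most one of each pair {x, 38−x}, plus the 4 elements whose complement lies outside the range or equal to its own complement.
The integers 4, …, 19 (16 of them) are such a set: any two sum to at least 4+5 = 9 and at most 18+19 = 37 < 38.
Any 17th integer completes one of the 12 pairs, so 17 choices force a sum of 38.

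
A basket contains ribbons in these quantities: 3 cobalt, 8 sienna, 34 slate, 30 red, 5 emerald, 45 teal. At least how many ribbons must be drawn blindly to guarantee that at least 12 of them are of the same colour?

50

An adversary could hand out at most 11 ribbons per colour (cobalt, sienna, emerald run out sooner): 3 + 8 + 11 + 11 + 5 + 11 = 49 ribbons and still no colour has 12.
One more ribbon lands in a colour already at 11, so 50 draws are enough and 49 are not.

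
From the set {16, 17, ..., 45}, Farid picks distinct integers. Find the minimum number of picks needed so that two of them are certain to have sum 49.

A set avoiding the sum 49 can contain at most one of each pair {x, 49−x}, plus the 12 elements whose complement lies outside the range.
The integers 25, …, 45 (21 of them) are such a set: any two sum to at least 25+26 = 51 > 49.
By pigeonhole, any 22nd integer completes one of the 9 pairs, so 22 choices force a sum of 49.

22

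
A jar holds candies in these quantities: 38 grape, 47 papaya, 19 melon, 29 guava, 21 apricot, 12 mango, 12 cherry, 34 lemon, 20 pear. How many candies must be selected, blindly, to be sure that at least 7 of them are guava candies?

In the worst case for collecting guava candies, every non-guava candy comes out first.
There are 38 + 47 + 19 + 21 + 12 + 12 + 34 + 20 = 203 non-guava candies altogether.
After those, each further candy must be guava, so 203 + 7 = 210 draws guarantee 7 guava candies.

210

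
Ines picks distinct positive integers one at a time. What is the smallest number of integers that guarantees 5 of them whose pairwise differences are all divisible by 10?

41

Integers whose pairwise differences are multiples of 10 are exactly those sharing a remainder mod 10. Pigeonhole: the 10 residue classes mod 10 are the pigeonholes.
With 40 integers one could put 4 in each residue class and have no class reach 5.
The 41st integer pushes some class to 5, so 10·4 + 1 = 41.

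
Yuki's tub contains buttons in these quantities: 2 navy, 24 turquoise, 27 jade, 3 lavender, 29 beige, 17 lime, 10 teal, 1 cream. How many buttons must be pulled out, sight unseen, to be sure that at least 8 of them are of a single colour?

42

By the pigeonhole principle, put each drawn button into a box by colour. The largest draw with every box below 8 takes min(count, 7) from each colour; colours with fewer than 7 contribute all they have.
Σ min(cᵢ, 7) = 2 + 7 + 7 + 3 + 7 + 7 + 7 + 1 = 41.
Draw number 41 + 1 = 42 must push one box to 8.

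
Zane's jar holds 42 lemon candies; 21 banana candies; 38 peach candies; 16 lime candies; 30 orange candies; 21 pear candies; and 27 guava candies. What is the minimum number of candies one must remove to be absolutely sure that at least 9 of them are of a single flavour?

57

An adversary could hand out at most 8 candies per flavour: 8 + 8 + 8 + 8 + 8 + 8 + 8 = 56 candies and still no flavour has 9.
By pigeonhole, one more candy lands in a flavour already at 8, so 57 draws are enough and 56 are not.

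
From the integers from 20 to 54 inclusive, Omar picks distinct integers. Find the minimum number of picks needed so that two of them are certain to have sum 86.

25

Group the elements by complementary pair {x, 86−x}: {32,54}, {33,53}, {34,52}, …, giving 11 two-element pairs; the single value 43 (it cannot pair with itself since the integers are distinct); and 12 integers whose partner 86−x falls outside [20,54].
Pigeonhole: treating each of those 24 groups as a pigeonhole, one can pick one integer per group — 24 integers — with no two summing to 86.
The 25th integer lands in an occupied pair, forcing a sum of 86.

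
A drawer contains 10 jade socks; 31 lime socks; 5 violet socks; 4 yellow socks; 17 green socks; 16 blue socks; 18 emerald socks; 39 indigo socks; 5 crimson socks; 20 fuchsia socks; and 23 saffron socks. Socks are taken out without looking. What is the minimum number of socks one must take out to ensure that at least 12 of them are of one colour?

The 11 colours are the holes; the socks drawn are the pigeons.
To avoid 12 of any one colour, the worst case takes at most 11 of each colour, or every sock of a colour that has fewer than 11.
That gives 10 + 11 + 5 + 4 + 11 + 11 + 11 + 11 + 5 + 11 + 11 = 101 socks with no colour reaching 12.
The next sock forces some colour to 12, so 101 + 1 = 102.

102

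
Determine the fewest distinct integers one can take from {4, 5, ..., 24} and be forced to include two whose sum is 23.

14

Two chosen integers sum to 23 exactly when both halves of some pair {x, 23−x} with 4 ≤ x ≤ 23−x ≤ 19 are chosen — 8 such pairs.
The remaining 5 elements (those with no distinct partner in range) can never complete a 23-sum, so the worst case takes all of them and one from each pair: 5 + 8 = 13.
By pigeonhole, the 14th integer has to be the second member of some pair, so 13 + 1 = 14.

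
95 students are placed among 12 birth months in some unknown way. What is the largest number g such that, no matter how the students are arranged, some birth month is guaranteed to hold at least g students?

By the pigeonhole principle, the 12 birth months are the holes and the 95 students are the pigeons.
If every birth month held at most 7 students, the total would be at most 12 × 7 = 84, which is less than 95.
So some birth month holds at least ⌈95/12⌉ = 8 students.

8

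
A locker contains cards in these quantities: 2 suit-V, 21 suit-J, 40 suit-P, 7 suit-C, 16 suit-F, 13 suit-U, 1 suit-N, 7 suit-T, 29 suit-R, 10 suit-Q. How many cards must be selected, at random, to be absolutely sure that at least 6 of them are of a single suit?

The 10 suits are the holes; the cards drawn are the pigeons.
To avoid 6 of any one suit, the worst case takes at most 5 of each suit, or every card of a suit that has fewer than 5.
That gives 2 + 5 + 5 + 5 + 5 + 5 + 1 + 5 + 5 + 5 = 43 cards with no suit reaching 6.
The next card forces some suit to 6, so 43 + 1 = 44.

44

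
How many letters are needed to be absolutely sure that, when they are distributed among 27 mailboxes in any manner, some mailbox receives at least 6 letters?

136

With 135 letters one could put exactly 5 in each of the 27 mailboxes, and no mailbox would reach 6.
By the pigeonhole principle, one more letter must land in a mailbox that already has 5, giving it 6.
So 27 × 5 + 1 = 136 letters are required.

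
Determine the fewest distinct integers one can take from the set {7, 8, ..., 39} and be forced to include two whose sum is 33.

24

Group the elements by complementary pair {x, 33−x}: {7,26}, {8,25}, {9,24}, …, giving 10 two-element pairs and 13 integers whose partner 33−x falls outside [7,39].
Treating each of those 23 groups as a pigeonhole, one can pick one integer per group — 23 integers — with no two summing to 33.
The 24th integer lands in an occupied pair, forcing a sum of 33.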